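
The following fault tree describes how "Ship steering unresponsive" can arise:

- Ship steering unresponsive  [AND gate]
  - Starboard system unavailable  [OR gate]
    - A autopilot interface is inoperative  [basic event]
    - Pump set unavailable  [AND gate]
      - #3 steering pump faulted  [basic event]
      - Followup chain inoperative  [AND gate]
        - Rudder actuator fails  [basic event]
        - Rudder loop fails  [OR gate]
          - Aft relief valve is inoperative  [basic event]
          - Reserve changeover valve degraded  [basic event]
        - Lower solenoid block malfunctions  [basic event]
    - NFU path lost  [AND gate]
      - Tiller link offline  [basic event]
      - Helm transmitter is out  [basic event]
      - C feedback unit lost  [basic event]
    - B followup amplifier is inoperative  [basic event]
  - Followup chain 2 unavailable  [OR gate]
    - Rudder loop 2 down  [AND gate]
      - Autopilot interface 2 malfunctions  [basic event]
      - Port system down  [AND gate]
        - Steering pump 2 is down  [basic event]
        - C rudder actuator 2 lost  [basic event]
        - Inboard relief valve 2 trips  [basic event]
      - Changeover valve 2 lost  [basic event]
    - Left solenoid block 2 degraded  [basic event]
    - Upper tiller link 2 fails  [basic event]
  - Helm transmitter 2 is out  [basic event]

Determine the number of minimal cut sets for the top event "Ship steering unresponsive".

15

Rudder loop fails [OR]: union of children's cut sets → 2 cut set(s).
Followup chain inoperative [AND]: one cut set from each child combined → 1 × 2 × 1 = 2 cut set(s).
Pump set unavailable [AND]: one cut set from each child combined → 1 × 2 = 2 cut set(s).
NFU path lost [AND]: one cut set from each child combined → 1 × 1 × 1 = 1 cut set(s).
Starboard system unavailable [OR]: union of children's cut sets → 5 cut set(s).
Port system down [AND]: one cut set from each child combined → 1 × 1 × 1 = 1 cut set(s).
Rudder loop 2 down [AND]: one cut set from each child combined → 1 × 1 × 1 = 1 cut set(s).
Followup chain 2 unavailable [OR]: union of children's cut sets → 3 cut set(s).
Ship steering unresponsive [AND]: one cut set from each child combined → 5 × 3 × 1 = 15 cut set(s).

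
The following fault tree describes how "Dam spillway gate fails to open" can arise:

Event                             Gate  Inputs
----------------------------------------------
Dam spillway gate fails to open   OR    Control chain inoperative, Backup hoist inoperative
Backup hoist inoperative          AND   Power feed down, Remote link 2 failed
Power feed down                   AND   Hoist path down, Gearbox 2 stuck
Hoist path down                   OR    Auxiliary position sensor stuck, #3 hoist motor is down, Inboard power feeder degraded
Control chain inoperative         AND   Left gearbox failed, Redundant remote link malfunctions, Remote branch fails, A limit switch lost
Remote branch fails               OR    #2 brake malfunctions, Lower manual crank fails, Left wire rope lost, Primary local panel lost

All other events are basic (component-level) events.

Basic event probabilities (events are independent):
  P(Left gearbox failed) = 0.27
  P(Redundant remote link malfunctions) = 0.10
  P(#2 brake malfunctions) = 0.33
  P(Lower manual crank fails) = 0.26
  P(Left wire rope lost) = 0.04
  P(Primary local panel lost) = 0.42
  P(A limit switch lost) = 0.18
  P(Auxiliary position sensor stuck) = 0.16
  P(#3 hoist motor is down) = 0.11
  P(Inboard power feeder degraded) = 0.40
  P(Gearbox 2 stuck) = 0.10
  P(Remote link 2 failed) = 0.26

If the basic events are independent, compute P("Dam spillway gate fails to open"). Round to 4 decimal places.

0.0178

P(Remote branch fails) [OR] = 1 − (1−0.33) × (1−0.26) × (1−0.04) × (1−0.42) = 0.723939
P(Control chain inoperative) [AND] = 0.27 × 0.10 × 0.723939 × 0.18 = 0.003518
P(Hoist path down) [OR] = 1 − (1−0.16) × (1−0.11) × (1−0.40) = 0.551440
P(Power feed down) [AND] = 0.551440 × 0.10 = 0.055144
P(Backup hoist inoperative) [AND] = 0.055144 × 0.26 = 0.014337
P(Dam spillway gate fails to open) [OR] = 1 − (1−0.003518) × (1−0.014337) = 0.017805
Rounded to 4 decimal places: P(Dam spillway gate fails to open) ≈ 0.0178.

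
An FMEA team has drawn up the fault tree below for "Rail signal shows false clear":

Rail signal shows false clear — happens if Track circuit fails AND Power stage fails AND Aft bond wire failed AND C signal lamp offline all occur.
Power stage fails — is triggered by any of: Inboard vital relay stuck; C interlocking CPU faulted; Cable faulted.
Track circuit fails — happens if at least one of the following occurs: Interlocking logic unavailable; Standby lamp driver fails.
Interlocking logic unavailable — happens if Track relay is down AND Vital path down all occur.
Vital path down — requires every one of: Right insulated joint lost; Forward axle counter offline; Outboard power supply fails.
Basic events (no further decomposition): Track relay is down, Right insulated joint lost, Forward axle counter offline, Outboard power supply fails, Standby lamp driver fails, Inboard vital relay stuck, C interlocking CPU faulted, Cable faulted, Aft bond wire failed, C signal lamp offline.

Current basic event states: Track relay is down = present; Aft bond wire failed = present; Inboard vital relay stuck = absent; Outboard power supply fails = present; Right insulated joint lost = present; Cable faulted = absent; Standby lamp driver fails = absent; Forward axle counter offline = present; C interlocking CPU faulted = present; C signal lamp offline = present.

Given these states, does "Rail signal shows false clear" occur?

Yes

Vital path down [AND]: Right insulated joint lost=occurs, Forward axle counter offline=occurs, Outboard power supply fails=occurs → all inputs occur → occurs.
Interlocking logic unavailable [AND]: Track relay is down=occurs, Vital path down=occurs → all inputs occur → occurs.
Track circuit fails [OR]: Interlocking logic unavailable=occurs, Standby lamp driver fails=not → at least one input occurs → occurs.
Power stage fails [OR]: Inboard vital relay stuck=not, C interlocking CPU faulted=occurs, Cable faulted=not → at least one input occurs → occurs.
Rail signal shows false clear [AND]: Track circuit fails=occurs, Power stage fails=occurs, Aft bond wire failed=occurs, C signal lamp offline=occurs → all inputs occur → occurs.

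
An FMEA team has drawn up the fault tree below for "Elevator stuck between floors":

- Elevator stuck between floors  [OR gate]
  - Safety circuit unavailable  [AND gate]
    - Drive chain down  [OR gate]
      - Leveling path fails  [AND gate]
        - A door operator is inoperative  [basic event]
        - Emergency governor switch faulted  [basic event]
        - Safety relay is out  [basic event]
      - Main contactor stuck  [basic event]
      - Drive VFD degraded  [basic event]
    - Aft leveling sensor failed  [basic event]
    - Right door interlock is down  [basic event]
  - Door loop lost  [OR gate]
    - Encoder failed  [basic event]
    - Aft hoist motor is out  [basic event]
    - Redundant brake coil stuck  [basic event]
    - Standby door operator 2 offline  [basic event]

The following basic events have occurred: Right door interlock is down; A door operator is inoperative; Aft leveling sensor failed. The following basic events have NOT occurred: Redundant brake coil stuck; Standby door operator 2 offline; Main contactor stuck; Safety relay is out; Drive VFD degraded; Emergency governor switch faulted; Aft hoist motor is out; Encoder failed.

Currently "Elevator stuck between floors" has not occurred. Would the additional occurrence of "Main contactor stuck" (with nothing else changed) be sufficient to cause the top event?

Counterfactual: set "Main contactor stuck" to occurred.
Leveling path fails [AND]: A door operator is inoperative=occurs, Emergency governor switch faulted=not, Safety relay is out=not → not all inputs occur → does not occur.
Drive chain down [OR]: Leveling path fails=not, Main contactor stuck=occurs, Drive VFD degraded=not → at least one input occurs → occurs.
Safety circuit unavailable [AND]: Drive chain down=occurs, Aft leveling sensor failed=occurs, Right door interlock is down=occurs → all inputs occur → occurs.
Door loop lost [OR]: Encoder failed=not, Aft hoist motor is out=not, Redundant brake coil stuck=not, Standby door operator 2 offline=not → no input occurs → does not occur.
Elevator stuck between floors [OR]: Safety circuit unavailable=occurs, Door loop lost=not → at least one input occurs → occurs.

Yes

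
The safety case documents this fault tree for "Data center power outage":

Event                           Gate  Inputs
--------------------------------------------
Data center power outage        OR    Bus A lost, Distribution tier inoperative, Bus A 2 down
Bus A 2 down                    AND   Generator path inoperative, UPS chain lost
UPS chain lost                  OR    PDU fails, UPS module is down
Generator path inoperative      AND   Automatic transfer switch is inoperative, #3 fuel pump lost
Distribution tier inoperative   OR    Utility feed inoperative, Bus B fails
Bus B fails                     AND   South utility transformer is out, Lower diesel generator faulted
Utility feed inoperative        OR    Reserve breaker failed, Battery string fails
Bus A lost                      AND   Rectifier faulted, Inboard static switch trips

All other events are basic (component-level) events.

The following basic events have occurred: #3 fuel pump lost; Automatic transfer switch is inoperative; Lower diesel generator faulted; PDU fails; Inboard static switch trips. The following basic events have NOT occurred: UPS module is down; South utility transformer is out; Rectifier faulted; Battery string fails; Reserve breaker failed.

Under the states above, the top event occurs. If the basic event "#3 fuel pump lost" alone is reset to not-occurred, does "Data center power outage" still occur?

Counterfactual: set "#3 fuel pump lost" to not occurred.
Bus A lost [AND]: Rectifier faulted=not, Inboard static switch trips=occurs → not all inputs occur → does not occur.
Utility feed inoperative [OR]: Reserve breaker failed=not, Battery string fails=not → no input occurs → does not occur.
Bus B fails [AND]: South utility transformer is out=not, Lower diesel generator faulted=occurs → not all inputs occur → does not occur.
Distribution tier inoperative [OR]: Utility feed inoperative=not, Bus B fails=not → no input occurs → does not occur.
Generator path inoperative [AND]: Automatic transfer switch is inoperative=occurs, #3 fuel pump lost=not → not all inputs occur → does not occur.
UPS chain lost [OR]: PDU fails=occurs, UPS module is down=not → at least one input occurs → occurs.
Bus A 2 down [AND]: Generator path inoperative=not, UPS chain lost=occurs → not all inputs occur → does not occur.
Data center power outage [OR]: Bus A lost=not, Distribution tier inoperative=not, Bus A 2 down=not → no input occurs → does not occur.

No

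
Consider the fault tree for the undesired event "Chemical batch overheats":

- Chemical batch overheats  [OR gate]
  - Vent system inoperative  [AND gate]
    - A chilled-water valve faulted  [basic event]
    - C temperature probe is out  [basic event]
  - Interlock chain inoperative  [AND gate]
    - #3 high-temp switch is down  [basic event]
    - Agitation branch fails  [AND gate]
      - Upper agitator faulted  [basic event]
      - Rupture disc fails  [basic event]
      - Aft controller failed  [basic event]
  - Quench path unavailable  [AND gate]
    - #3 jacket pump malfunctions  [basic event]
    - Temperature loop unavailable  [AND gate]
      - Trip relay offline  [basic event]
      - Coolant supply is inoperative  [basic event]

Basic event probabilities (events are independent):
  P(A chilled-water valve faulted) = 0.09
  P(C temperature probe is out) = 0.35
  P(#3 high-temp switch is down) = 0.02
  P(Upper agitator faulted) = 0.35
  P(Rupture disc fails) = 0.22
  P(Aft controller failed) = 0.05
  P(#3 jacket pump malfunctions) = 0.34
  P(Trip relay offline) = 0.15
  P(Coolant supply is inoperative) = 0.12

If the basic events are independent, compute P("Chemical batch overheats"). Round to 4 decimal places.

0.0375

P(Vent system inoperative) [AND] = 0.09 × 0.35 = 0.031500
P(Agitation branch fails) [AND] = 0.35 × 0.22 × 0.05 = 0.003850
P(Interlock chain inoperative) [AND] = 0.02 × 0.003850 = 0.000077
P(Temperature loop unavailable) [AND] = 0.15 × 0.12 = 0.018000
P(Quench path unavailable) [AND] = 0.34 × 0.018000 = 0.006120
P(Chemical batch overheats) [OR] = 1 − (1−0.031500) × (1−0.000077) × (1−0.006120) = 0.037501
Rounded to 4 decimal places: P(Chemical batch overheats) ≈ 0.0375.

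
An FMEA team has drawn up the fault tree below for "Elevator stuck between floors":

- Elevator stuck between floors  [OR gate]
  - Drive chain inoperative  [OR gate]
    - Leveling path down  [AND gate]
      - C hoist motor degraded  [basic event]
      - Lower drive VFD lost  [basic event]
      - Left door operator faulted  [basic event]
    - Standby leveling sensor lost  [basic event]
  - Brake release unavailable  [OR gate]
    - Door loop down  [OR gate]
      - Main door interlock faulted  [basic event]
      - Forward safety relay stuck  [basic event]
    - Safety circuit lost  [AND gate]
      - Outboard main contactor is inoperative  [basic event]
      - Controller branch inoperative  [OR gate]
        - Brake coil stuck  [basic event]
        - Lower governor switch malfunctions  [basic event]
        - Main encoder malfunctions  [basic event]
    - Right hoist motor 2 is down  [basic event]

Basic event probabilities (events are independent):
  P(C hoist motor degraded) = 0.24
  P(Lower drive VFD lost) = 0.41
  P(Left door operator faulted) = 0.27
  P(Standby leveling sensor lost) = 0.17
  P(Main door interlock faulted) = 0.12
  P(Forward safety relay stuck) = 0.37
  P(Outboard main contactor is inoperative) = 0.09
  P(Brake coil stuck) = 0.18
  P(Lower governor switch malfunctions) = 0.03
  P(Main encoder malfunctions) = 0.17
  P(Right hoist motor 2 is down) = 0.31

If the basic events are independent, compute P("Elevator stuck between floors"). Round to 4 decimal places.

P(Leveling path down) [AND] = 0.24 × 0.41 × 0.27 = 0.026568
P(Drive chain inoperative) [OR] = 1 − (1−0.026568) × (1−0.17) = 0.192051
P(Door loop down) [OR] = 1 − (1−0.12) × (1−0.37) = 0.445600
P(Controller branch inoperative) [OR] = 1 − (1−0.18) × (1−0.03) × (1−0.17) = 0.339818
P(Safety circuit lost) [AND] = 0.09 × 0.339818 = 0.030584
P(Brake release unavailable) [OR] = 1 − (1−0.445600) × (1−0.030584) × (1−0.31) = 0.629163
P(Elevator stuck between floors) [OR] = 1 − (1−0.192051) × (1−0.629163) = 0.700383
Rounded to 4 decimal places: P(Elevator stuck between floors) ≈ 0.7004.

0.7004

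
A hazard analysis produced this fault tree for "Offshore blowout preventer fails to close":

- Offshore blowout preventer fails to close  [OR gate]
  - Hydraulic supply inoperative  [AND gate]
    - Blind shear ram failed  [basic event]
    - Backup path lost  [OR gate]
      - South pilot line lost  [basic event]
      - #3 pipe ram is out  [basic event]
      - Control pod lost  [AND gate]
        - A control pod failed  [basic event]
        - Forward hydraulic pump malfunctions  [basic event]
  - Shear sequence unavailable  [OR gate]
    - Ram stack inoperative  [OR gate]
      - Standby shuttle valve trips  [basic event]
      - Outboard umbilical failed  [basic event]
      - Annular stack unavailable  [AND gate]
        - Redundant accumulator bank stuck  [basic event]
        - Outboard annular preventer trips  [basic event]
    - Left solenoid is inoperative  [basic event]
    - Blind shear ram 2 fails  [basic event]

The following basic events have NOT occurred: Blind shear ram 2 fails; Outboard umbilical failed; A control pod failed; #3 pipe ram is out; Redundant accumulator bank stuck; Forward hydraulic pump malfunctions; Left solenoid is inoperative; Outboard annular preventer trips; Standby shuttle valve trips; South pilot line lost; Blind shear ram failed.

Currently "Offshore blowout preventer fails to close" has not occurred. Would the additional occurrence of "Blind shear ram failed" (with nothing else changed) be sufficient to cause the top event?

Counterfactual: set "Blind shear ram failed" to occurred.
Control pod lost [AND]: A control pod failed=not, Forward hydraulic pump malfunctions=not → not all inputs occur → does not occur.
Backup path lost [OR]: South pilot line lost=not, #3 pipe ram is out=not, Control pod lost=not → no input occurs → does not occur.
Hydraulic supply inoperative [AND]: Blind shear ram failed=occurs, Backup path lost=not → not all inputs occur → does not occur.
Annular stack unavailable [AND]: Redundant accumulator bank stuck=not, Outboard annular preventer trips=not → not all inputs occur → does not occur.
Ram stack inoperative [OR]: Standby shuttle valve trips=not, Outboard umbilical failed=not, Annular stack unavailable=not → no input occurs → does not occur.
Shear sequence unavailable [OR]: Ram stack inoperative=not, Left solenoid is inoperative=not, Blind shear ram 2 fails=not → no input occurs → does not occur.
Offshore blowout preventer fails to close [OR]: Hydraulic supply inoperative=not, Shear sequence unavailable=not → no input occurs → does not occur.

No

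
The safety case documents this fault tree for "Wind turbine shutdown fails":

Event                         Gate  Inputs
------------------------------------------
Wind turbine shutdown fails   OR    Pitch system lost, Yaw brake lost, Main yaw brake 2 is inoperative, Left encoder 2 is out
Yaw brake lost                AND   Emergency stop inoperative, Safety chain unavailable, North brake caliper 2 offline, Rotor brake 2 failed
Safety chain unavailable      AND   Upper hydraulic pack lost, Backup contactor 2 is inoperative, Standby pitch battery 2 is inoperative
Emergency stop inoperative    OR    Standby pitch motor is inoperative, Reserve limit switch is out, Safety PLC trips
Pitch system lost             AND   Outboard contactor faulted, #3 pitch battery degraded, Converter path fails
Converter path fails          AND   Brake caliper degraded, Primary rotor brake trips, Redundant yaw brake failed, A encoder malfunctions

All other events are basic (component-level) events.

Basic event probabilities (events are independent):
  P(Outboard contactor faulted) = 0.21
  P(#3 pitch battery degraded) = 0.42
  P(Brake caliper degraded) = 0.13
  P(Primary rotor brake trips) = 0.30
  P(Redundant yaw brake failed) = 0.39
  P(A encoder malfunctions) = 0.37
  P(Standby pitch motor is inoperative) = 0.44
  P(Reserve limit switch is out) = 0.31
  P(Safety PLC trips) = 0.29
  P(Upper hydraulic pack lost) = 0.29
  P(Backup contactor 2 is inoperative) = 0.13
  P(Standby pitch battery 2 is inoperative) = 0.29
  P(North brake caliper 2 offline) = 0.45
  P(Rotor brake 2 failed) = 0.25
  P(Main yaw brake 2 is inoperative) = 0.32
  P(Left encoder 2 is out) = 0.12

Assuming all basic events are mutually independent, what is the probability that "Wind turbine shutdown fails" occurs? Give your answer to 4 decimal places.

P(Converter path fails) [AND] = 0.13 × 0.30 × 0.39 × 0.37 = 0.005628
P(Pitch system lost) [AND] = 0.21 × 0.42 × 0.005628 = 0.000496
P(Emergency stop inoperative) [OR] = 1 − (1−0.44) × (1−0.31) × (1−0.29) = 0.725656
P(Safety chain unavailable) [AND] = 0.29 × 0.13 × 0.29 = 0.010933
P(Yaw brake lost) [AND] = 0.725656 × 0.010933 × 0.45 × 0.25 = 0.000893
P(Wind turbine shutdown fails) [OR] = 1 − (1−0.000496) × (1−0.000893) × (1−0.32) × (1−0.12) = 0.402431
Rounded to 4 decimal places: P(Wind turbine shutdown fails) ≈ 0.4024.

0.4024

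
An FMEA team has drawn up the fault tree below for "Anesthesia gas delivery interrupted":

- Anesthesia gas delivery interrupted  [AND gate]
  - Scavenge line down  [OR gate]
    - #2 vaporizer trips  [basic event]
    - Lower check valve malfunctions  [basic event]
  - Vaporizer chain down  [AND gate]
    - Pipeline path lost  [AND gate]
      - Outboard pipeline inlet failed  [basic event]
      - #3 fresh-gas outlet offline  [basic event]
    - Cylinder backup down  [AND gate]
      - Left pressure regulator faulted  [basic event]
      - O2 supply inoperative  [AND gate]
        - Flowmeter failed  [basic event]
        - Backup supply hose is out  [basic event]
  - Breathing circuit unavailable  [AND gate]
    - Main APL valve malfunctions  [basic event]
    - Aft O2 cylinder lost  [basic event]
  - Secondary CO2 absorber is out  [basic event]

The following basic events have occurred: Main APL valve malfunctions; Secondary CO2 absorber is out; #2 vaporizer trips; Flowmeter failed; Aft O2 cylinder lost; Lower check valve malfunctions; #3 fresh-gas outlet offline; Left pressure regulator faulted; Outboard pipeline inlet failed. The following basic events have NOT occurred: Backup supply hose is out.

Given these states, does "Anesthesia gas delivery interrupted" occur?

No

Scavenge line down [OR]: #2 vaporizer trips=occurs, Lower check valve malfunctions=occurs → at least one input occurs → occurs.
Pipeline path lost [AND]: Outboard pipeline inlet failed=occurs, #3 fresh-gas outlet offline=occurs → all inputs occur → occurs.
O2 supply inoperative [AND]: Flowmeter failed=occurs, Backup supply hose is out=not → not all inputs occur → does not occur.
Cylinder backup down [AND]: Left pressure regulator faulted=occurs, O2 supply inoperative=not → not all inputs occur → does not occur.
Vaporizer chain down [AND]: Pipeline path lost=occurs, Cylinder backup down=not → not all inputs occur → does not occur.
Breathing circuit unavailable [AND]: Main APL valve malfunctions=occurs, Aft O2 cylinder lost=occurs → all inputs occur → occurs.
Anesthesia gas delivery interrupted [AND]: Scavenge line down=occurs, Vaporizer chain down=not, Breathing circuit unavailable=occurs, Secondary CO2 absorber is out=occurs → not all inputs occur → does not occur.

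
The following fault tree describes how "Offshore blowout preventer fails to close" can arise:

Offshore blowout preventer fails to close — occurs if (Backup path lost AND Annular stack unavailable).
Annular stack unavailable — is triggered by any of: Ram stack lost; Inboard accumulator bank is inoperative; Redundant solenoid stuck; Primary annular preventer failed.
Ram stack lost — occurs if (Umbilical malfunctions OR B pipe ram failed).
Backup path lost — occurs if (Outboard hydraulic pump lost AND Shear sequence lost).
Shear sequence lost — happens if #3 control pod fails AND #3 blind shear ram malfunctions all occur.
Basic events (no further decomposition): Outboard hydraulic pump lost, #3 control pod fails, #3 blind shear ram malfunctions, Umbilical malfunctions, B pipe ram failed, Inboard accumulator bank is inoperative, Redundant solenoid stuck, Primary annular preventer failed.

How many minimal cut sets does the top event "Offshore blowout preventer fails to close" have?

5

Shear sequence lost [AND]: one cut set from each child combined → 1 × 1 = 1 cut set(s).
Backup path lost [AND]: one cut set from each child combined → 1 × 1 = 1 cut set(s).
Ram stack lost [OR]: union of children's cut sets → 2 cut set(s).
Annular stack unavailable [OR]: union of children's cut sets → 5 cut set(s).
Offshore blowout preventer fails to close [AND]: one cut set from each child combined → 1 × 5 = 5 cut set(s).
Minimal cut sets: {#3 blind shear ram malfunctions, #3 control pod fails, Outboard hydraulic pump lost, Umbilical malfunctions}; {#3 blind shear ram malfunctions, #3 control pod fails, B pipe ram failed, Outboard hydraulic pump lost}; {#3 blind shear ram malfunctions, #3 control pod fails, Inboard accumulator bank is inoperative, Outboard hydraulic pump lost}; {#3 blind shear ram malfunctions, #3 control pod fails, Outboard hydraulic pump lost, Redundant solenoid stuck}; {#3 blind shear ram malfunctions, #3 control pod fails, Outboard hydraulic pump lost, Primary annular preventer failed}.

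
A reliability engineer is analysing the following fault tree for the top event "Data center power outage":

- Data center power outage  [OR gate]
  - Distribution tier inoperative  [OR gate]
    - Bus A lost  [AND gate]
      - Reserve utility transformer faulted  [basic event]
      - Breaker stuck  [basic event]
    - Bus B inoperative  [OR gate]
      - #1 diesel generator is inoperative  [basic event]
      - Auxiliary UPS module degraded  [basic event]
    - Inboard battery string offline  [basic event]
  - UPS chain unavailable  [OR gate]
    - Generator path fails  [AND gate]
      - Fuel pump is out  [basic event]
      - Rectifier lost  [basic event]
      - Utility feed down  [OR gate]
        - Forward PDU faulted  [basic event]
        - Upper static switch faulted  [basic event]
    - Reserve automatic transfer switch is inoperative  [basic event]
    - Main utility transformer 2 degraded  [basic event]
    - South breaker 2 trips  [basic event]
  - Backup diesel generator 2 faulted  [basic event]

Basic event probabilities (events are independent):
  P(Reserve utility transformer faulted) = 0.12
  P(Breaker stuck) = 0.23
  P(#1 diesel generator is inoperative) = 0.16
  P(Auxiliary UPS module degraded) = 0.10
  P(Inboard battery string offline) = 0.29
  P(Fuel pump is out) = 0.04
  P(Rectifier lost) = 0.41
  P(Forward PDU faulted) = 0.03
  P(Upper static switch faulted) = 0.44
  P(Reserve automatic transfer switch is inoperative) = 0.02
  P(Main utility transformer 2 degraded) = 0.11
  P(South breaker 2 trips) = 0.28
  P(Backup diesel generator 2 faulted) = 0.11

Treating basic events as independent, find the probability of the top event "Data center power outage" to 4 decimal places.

0.7105

P(Bus A lost) [AND] = 0.12 × 0.23 = 0.027600
P(Bus B inoperative) [OR] = 1 − (1−0.16) × (1−0.10) = 0.244000
P(Distribution tier inoperative) [OR] = 1 − (1−0.027600) × (1−0.244000) × (1−0.29) = 0.478055
P(Utility feed down) [OR] = 1 − (1−0.03) × (1−0.44) = 0.456800
P(Generator path fails) [AND] = 0.04 × 0.41 × 0.456800 = 0.007492
P(UPS chain unavailable) [OR] = 1 − (1−0.007492) × (1−0.02) × (1−0.11) × (1−0.28) = 0.376721
P(Data center power outage) [OR] = 1 − (1−0.478055) × (1−0.376721) × (1−0.11) = 0.710468
Rounded to 4 decimal places: P(Data center power outage) ≈ 0.7105.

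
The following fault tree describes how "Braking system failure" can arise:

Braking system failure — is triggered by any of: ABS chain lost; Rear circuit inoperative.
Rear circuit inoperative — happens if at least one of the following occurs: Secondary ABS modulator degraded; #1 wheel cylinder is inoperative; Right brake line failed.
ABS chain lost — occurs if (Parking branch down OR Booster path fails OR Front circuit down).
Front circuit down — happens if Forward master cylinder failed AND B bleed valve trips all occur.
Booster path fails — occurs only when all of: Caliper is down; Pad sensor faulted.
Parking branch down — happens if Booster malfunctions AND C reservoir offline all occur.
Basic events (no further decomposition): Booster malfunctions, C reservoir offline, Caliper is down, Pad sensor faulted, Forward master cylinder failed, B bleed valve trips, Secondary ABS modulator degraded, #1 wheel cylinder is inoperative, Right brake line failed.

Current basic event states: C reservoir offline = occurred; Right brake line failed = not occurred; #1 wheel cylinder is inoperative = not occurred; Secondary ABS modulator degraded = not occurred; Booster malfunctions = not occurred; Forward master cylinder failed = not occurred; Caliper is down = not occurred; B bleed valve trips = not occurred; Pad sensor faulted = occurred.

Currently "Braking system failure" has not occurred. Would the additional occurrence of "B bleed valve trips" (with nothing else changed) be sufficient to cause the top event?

Counterfactual: set "B bleed valve trips" to occurred.
Parking branch down [AND]: Booster malfunctions=not, C reservoir offline=occurs → not all inputs occur → does not occur.
Booster path fails [AND]: Caliper is down=not, Pad sensor faulted=occurs → not all inputs occur → does not occur.
Front circuit down [AND]: Forward master cylinder failed=not, B bleed valve trips=occurs → not all inputs occur → does not occur.
ABS chain lost [OR]: Parking branch down=not, Booster path fails=not, Front circuit down=not → no input occurs → does not occur.
Rear circuit inoperative [OR]: Secondary ABS modulator degraded=not, #1 wheel cylinder is inoperative=not, Right brake line failed=not → no input occurs → does not occur.
Braking system failure [OR]: ABS chain lost=not, Rear circuit inoperative=not → no input occurs → does not occur.

No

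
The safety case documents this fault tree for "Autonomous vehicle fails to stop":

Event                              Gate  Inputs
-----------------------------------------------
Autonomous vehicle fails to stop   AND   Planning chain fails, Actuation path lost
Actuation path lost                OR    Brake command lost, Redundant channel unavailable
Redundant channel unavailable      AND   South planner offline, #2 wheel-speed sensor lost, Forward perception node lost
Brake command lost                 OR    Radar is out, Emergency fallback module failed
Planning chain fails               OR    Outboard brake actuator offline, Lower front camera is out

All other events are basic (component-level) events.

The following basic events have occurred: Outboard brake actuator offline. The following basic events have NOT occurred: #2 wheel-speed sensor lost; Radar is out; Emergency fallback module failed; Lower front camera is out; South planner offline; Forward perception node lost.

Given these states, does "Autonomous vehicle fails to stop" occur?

No

Planning chain fails [OR]: Outboard brake actuator offline=occurs, Lower front camera is out=not → at least one input occurs → occurs.
Brake command lost [OR]: Radar is out=not, Emergency fallback module failed=not → no input occurs → does not occur.
Redundant channel unavailable [AND]: South planner offline=not, #2 wheel-speed sensor lost=not, Forward perception node lost=not → not all inputs occur → does not occur.
Actuation path lost [OR]: Brake command lost=not, Redundant channel unavailable=not → no input occurs → does not occur.
Autonomous vehicle fails to stop [AND]: Planning chain fails=occurs, Actuation path lost=not → not all inputs occur → does not occur.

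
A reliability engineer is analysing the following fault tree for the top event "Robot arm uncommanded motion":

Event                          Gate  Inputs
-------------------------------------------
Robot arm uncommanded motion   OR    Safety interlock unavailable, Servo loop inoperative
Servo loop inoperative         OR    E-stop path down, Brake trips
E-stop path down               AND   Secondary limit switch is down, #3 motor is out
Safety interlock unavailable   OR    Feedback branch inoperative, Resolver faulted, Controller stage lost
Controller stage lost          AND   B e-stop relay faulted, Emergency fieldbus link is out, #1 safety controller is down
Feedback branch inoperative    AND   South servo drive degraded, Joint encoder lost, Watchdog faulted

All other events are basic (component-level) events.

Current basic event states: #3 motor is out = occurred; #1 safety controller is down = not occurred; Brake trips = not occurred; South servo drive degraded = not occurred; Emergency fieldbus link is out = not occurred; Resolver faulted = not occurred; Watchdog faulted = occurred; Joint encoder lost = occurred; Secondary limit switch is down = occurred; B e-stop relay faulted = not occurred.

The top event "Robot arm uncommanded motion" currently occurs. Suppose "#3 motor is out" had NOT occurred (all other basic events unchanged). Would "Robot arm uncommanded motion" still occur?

Counterfactual: set "#3 motor is out" to not occurred.
Feedback branch inoperative [AND]: South servo drive degraded=not, Joint encoder lost=occurs, Watchdog faulted=occurs → not all inputs occur → does not occur.
Controller stage lost [AND]: B e-stop relay faulted=not, Emergency fieldbus link is out=not, #1 safety controller is down=not → not all inputs occur → does not occur.
Safety interlock unavailable [OR]: Feedback branch inoperative=not, Resolver faulted=not, Controller stage lost=not → no input occurs → does not occur.
E-stop path down [AND]: Secondary limit switch is down=occurs, #3 motor is out=not → not all inputs occur → does not occur.
Servo loop inoperative [OR]: E-stop path down=not, Brake trips=not → no input occurs → does not occur.
Robot arm uncommanded motion [OR]: Safety interlock unavailable=not, Servo loop inoperative=not → no input occurs → does not occur.

No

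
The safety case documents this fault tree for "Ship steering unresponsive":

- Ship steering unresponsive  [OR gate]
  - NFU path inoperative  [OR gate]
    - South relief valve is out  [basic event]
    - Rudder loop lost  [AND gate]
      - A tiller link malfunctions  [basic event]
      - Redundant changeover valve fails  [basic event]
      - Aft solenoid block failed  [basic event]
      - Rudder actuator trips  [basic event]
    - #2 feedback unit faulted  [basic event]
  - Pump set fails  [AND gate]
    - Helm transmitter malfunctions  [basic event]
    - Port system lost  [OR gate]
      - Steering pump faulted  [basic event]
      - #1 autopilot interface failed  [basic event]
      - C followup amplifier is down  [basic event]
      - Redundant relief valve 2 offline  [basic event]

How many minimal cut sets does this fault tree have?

7

Rudder loop lost [AND]: one cut set from each child combined → 1 × 1 × 1 × 1 = 1 cut set(s).
NFU path inoperative [OR]: union of children's cut sets → 3 cut set(s).
Port system lost [OR]: union of children's cut sets → 4 cut set(s).
Pump set fails [AND]: one cut set from each child combined → 1 × 4 = 4 cut set(s).
Ship steering unresponsive [OR]: union of children's cut sets → 7 cut set(s).
Minimal cut sets: {South relief valve is out}; {A tiller link malfunctions, Aft solenoid block failed, Redundant changeover valve fails, Rudder actuator trips}; {#2 feedback unit faulted}; {Helm transmitter malfunctions, Steering pump faulted}; {#1 autopilot interface failed, Helm transmitter malfunctions}; {C followup amplifier is down, Helm transmitter malfunctions}; {Helm transmitter malfunctions, Redundant relief valve 2 offline}.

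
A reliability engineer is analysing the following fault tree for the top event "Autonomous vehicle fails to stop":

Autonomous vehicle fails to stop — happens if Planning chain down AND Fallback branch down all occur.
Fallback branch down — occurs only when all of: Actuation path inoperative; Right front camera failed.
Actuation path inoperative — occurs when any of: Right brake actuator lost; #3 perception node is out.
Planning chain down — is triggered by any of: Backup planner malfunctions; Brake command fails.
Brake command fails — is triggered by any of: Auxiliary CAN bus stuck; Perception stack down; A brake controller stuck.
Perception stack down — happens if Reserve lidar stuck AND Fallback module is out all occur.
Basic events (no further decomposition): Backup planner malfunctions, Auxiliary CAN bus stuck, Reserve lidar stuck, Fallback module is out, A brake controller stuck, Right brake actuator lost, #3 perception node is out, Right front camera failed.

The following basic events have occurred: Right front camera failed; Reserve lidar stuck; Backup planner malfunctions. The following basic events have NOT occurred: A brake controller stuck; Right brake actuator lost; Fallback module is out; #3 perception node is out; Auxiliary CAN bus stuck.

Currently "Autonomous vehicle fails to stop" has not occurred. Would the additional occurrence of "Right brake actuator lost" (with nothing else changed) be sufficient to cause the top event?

Yes

Counterfactual: set "Right brake actuator lost" to occurred.
Perception stack down [AND]: Reserve lidar stuck=occurs, Fallback module is out=not → not all inputs occur → does not occur.
Brake command fails [OR]: Auxiliary CAN bus stuck=not, Perception stack down=not, A brake controller stuck=not → no input occurs → does not occur.
Planning chain down [OR]: Backup planner malfunctions=occurs, Brake command fails=not → at least one input occurs → occurs.
Actuation path inoperative [OR]: Right brake actuator lost=occurs, #3 perception node is out=not → at least one input occurs → occurs.
Fallback branch down [AND]: Actuation path inoperative=occurs, Right front camera failed=occurs → all inputs occur → occurs.
Autonomous vehicle fails to stop [AND]: Planning chain down=occurs, Fallback branch down=occurs → all inputs occur → occurs.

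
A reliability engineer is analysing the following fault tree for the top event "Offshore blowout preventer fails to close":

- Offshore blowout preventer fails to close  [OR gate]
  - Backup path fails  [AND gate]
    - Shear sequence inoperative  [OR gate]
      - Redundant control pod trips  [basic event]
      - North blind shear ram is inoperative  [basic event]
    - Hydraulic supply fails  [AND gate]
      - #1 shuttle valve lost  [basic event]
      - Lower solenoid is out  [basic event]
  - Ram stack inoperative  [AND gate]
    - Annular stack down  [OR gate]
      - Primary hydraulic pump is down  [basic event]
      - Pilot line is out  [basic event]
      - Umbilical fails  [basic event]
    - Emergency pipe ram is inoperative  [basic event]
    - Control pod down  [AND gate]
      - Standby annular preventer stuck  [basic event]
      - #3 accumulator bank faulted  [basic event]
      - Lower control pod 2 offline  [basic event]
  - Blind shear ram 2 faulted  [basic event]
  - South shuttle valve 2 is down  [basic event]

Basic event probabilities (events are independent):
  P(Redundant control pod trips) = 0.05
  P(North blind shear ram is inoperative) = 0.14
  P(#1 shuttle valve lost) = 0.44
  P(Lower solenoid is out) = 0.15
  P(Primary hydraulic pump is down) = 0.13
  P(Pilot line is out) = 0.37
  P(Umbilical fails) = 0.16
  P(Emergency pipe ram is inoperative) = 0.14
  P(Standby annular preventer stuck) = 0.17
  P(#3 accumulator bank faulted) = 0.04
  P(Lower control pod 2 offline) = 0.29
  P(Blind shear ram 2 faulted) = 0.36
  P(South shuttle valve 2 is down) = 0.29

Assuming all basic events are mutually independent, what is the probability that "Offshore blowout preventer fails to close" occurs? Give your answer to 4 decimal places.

P(Shear sequence inoperative) [OR] = 1 − (1−0.05) × (1−0.14) = 0.183000
P(Hydraulic supply fails) [AND] = 0.44 × 0.15 = 0.066000
P(Backup path fails) [AND] = 0.183000 × 0.066000 = 0.012078
P(Annular stack down) [OR] = 1 − (1−0.13) × (1−0.37) × (1−0.16) = 0.539596
P(Control pod down) [AND] = 0.17 × 0.04 × 0.29 = 0.001972
P(Ram stack inoperative) [AND] = 0.539596 × 0.14 × 0.001972 = 0.000149
P(Offshore blowout preventer fails to close) [OR] = 1 − (1−0.012078) × (1−0.000149) × (1−0.36) × (1−0.29) = 0.551155
Rounded to 4 decimal places: P(Offshore blowout preventer fails to close) ≈ 0.5512.

0.5512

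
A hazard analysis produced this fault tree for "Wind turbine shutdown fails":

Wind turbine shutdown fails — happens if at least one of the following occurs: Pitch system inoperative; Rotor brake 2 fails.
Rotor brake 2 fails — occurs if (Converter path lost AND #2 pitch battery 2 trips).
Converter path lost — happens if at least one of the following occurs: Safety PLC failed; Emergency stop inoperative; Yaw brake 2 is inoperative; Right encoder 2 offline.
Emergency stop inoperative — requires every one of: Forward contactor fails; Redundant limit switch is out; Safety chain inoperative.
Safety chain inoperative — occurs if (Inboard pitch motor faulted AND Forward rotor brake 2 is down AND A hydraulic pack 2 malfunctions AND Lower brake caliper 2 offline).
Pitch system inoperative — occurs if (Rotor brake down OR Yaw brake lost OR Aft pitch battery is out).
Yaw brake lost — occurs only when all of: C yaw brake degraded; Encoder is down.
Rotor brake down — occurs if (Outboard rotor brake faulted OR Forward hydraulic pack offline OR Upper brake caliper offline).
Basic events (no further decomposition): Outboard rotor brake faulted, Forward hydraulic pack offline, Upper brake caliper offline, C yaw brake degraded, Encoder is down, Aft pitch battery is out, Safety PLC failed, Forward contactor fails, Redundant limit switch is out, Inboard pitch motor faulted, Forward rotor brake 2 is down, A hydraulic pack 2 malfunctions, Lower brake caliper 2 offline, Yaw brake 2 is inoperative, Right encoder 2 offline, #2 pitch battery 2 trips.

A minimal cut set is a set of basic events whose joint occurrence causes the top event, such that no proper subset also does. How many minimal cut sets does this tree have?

Rotor brake down [OR]: union of children's cut sets → 3 cut set(s).
Yaw brake lost [AND]: one cut set from each child combined → 1 × 1 = 1 cut set(s).
Pitch system inoperative [OR]: union of children's cut sets → 5 cut set(s).
Safety chain inoperative [AND]: one cut set from each child combined → 1 × 1 × 1 × 1 = 1 cut set(s).
Emergency stop inoperative [AND]: one cut set from each child combined → 1 × 1 × 1 = 1 cut set(s).
Converter path lost [OR]: union of children's cut sets → 4 cut set(s).
Rotor brake 2 fails [AND]: one cut set from each child combined → 4 × 1 = 4 cut set(s).
Wind turbine shutdown fails [OR]: union of children's cut sets → 9 cut set(s).
Minimal cut sets: {Outboard rotor brake faulted}; {Forward hydraulic pack offline}; {Upper brake caliper offline}; {C yaw brake degraded, Encoder is down}; {Aft pitch battery is out}; {#2 pitch battery 2 trips, Safety PLC failed}; {#2 pitch battery 2 trips, A hydraulic pack 2 malfunctions, Forward contactor fails, Forward rotor brake 2 is down, Inboard pitch motor faulted, Lower brake caliper 2 offline, Redundant limit switch is out}; {#2 pitch battery 2 trips, Yaw brake 2 is inoperative}; {#2 pitch battery 2 trips, Right encoder 2 offline}.

9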